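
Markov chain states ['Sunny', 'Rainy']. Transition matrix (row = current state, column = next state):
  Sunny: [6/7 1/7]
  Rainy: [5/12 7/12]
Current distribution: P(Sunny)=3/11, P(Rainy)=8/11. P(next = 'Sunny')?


P(next=Sunny) = Σᵢ P(now=i)×P(i→Sunny)
= 3/11×6/7 + 8/11×5/12
= 18/77 + 10/33 = 124/231

P = 124/231 ≈ 0.5368


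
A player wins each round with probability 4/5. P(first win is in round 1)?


Geometric: P(X=1) = (1-p)^(k-1)×p = (1/5)^0×4/5 = 4/5

P(X=1) = 4/5 ≈ 80.00%


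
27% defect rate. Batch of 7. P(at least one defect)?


P(all good) = (73/100)^7 = 11047398519097/100000000000000
P(≥1 defect) = 88952601480903/100000000000000

P = 88952601480903/100000000000000 ≈ 88.95%


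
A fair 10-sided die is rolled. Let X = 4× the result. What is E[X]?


E[die] = (1+10)/2 = 11/2
E[X] = 4 × 11/2 = 22

E[X] = 22


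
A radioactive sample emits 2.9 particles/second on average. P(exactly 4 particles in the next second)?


Poisson(λ=2.9): P(X=4) = e^(-λ)×λ^k/k!
= e^(-2.9) × 2.9^4 / 4!
≈ 0.05502322006 × 70.7281 / 24 ≈ 0.162154

P(X=4) ≈ 0.162154 ≈ 16.22%


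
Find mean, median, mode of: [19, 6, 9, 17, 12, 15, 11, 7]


Sorted: [6, 7, 9, 11, 12, 15, 17, 19]
Mean = 96/8 = 12
Median = 23/2
Freq: {19: 1, 6: 1, 9: 1, 17: 1, 12: 1, 15: 1, 11: 1, 7: 1}
Mode: No mode

Mean=12, Median=23/2, Mode=No mode


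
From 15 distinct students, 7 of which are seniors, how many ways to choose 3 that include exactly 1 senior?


Choose 1 of the 7 seniors and 2 of the other 8 students:
C(7,1)×C(8,2) = 7×28 = 196

196


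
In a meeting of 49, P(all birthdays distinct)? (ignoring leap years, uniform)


P(all different) = Π(365-i)/365 for i=0..48
= (365/365)×(364/365)×...×(317/365)
= 0.034220

P ≈ 0.0342 ≈ 3.42%


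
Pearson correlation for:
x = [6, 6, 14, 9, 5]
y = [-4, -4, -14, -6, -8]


n=5, Σx=40, Σy=-36, Σxy=-338, Σx²=374, Σy²=328
r = (5×(-338) - 40×(-36))/√((5×374 - 40²)(5×328 - (-36)²))
= -250/√(270×344) = -250/√92880 ≈ -250/304.7622 ≈ -0.8203

r ≈ -0.8203


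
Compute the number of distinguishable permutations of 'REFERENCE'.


Letters: 9, freq: {'R': 2, 'E': 4, 'F': 1, 'N': 1, 'C': 1}
9!/(2!×4!×1!×1!×1!) = 362880/48 = 7560

7560


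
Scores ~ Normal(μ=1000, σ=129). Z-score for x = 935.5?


z = (x - μ)/σ = (935.5 - 1000)/129 = -0.5

z = -0.5


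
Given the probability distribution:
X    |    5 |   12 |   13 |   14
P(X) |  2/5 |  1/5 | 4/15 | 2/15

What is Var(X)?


E[X] = 146/15
E[X²] = 110
Var(X) = E[X²] - (E[X])² = 110 - 21316/225 = 3434/225

Var(X) = 3434/225 ≈ 15.2622


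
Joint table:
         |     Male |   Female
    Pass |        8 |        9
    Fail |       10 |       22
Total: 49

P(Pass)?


P(Pass) = (8+9)/49 = 17/49

P(Pass) = 17/49 ≈ 34.69%


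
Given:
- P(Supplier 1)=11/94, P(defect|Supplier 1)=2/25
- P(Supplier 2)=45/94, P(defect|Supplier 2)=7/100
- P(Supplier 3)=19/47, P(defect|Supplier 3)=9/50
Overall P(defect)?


P(B) = Σ P(B|Aᵢ)×P(Aᵢ)
  2/25×11/94 = 11/1175
  7/100×45/94 = 63/1880
  9/50×19/47 = 171/2350
Sum = 1087/9400

P(defect) = 1087/9400 ≈ 11.56%


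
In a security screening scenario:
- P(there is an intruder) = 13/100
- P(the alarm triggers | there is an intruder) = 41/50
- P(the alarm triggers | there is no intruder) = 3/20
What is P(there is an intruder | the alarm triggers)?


Using Bayes' theorem:
P(A|B) = P(B|A)·P(A) / P(B)

P(the alarm triggers) = 41/50 × 13/100 + 3/20 × 87/100
= 533/5000 + 261/2000 = 2371/10000

P(there is an intruder|the alarm triggers) = (533/5000) / (2371/10000) = 1066/2371

P(there is an intruder|the alarm triggers) = 1066/2371 ≈ 44.96%


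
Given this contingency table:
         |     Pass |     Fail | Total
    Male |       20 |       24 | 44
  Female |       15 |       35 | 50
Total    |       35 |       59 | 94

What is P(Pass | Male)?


P(Pass | Male) = 20/(20+24) = 20/44 = 5/11

P(Pass|Male) = 5/11 ≈ 45.45%


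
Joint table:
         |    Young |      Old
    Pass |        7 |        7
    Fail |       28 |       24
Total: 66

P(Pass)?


P(Pass) = (7+7)/66 = 14/66 = 7/33

P(Pass) = 7/33 ≈ 21.21%


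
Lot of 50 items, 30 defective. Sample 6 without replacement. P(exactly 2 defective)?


Hypergeometric: C(30,2)×C(20,4)/C(50,6)
= 435×4845/15890700 = 28101/211876

P(X=2) = 28101/211876 ≈ 13.26%


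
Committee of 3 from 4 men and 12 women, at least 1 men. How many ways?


Count by #men:
  1M,2W: C(4,1)×C(12,2)=264
  2M,1W: C(4,2)×C(12,1)=72
  3M,0W: C(4,3)×C(12,0)=4
Total = 340

340


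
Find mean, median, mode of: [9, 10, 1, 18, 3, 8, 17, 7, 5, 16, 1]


Sorted: [1, 1, 3, 5, 7, 8, 9, 10, 16, 17, 18]
Mean = 95/11
Median = 8
Freq: {9: 1, 10: 1, 1: 2, 18: 1, 3: 1, 8: 1, 17: 1, 7: 1, 5: 1, 16: 1}
Mode: [1]

Mean=95/11, Median=8, Mode=1


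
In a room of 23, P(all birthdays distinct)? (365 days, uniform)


P(all different) = Π(365-i)/365 for i=0..22
= (365/365)×(364/365)×...×(343/365)
= 0.492703

P ≈ 0.4927 ≈ 49.27%


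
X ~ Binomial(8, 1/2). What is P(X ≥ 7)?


P(X ≥ 7) = Σ P(X=i) for i=7..8
P(X=7) = 1/32
P(X=8) = 1/256
Sum = 9/256

P(X ≥ 7) = 9/256 ≈ 3.52%


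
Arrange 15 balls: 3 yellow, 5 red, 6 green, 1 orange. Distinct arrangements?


15!/(3!×5!×6!×1!) = 2522520

2522520


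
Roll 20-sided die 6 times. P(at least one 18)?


P(no 18)^6 = (19/20)^6 = 47045881/64000000
P(≥1) = 1 - 47045881/64000000 = 16954119/64000000

P = 16954119/64000000 ≈ 26.49%


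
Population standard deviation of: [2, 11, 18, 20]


Mean = 51/4
  (2-51/4)²=1849/16
  (11-51/4)²=49/16
  (18-51/4)²=441/16
  (20-51/4)²=841/16
Σ(x-μ)² = 795/4
σ² = (795/4)/4 = 795/16

σ = √(795/16) ≈ 7.0489


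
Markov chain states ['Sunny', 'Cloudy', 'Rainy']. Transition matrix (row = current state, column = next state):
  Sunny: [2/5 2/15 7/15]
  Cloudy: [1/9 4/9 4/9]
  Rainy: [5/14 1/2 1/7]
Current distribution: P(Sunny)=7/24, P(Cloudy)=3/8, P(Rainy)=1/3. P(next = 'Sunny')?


P(next=Sunny) = Σᵢ P(now=i)×P(i→Sunny)
= 7/24×2/5 + 3/8×1/9 + 1/3×5/14
= 7/60 + 1/24 + 5/42 = 233/840

P = 233/840 ≈ 0.2774


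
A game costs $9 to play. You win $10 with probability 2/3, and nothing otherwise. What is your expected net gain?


E[gain] = (10-9)×2/3 + (-9)×1/3
= 2/3 - 3 = -7/3

Expected net gain = $-7/3 ≈ $-2.33


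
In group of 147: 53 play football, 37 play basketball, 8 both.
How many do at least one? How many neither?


|A∪B| = 53+37-8 = 82
Neither = 147-82 = 65

At least one: 82; Neither: 65


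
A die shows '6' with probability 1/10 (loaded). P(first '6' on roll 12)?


Geometric: P(X=12) = (1-p)^(k-1)×p = (9/10)^11×1/10 = 31381059609/1000000000000

P(X=12) = 31381059609/1000000000000 ≈ 3.14%


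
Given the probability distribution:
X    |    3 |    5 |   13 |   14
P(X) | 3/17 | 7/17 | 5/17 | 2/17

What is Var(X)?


E[X] = 137/17
E[X²] = 1439/17
Var(X) = E[X²] - (E[X])² = 1439/17 - 18769/289 = 5694/289

Var(X) = 5694/289 ≈ 19.7024


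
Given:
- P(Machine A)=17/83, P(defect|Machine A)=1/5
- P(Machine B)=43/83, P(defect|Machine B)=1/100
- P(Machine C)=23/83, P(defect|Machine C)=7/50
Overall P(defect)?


P(B) = Σ P(B|Aᵢ)×P(Aᵢ)
  1/5×17/83 = 17/415
  1/100×43/83 = 43/8300
  7/50×23/83 = 161/4150
Sum = 141/1660

P(defect) = 141/1660 ≈ 8.49%


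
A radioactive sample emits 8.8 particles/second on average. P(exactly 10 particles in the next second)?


Poisson(λ=8.8): P(X=10) = e^(-λ)×λ^k/k!
= e^(-8.8) × 8.8^10 / 10!
≈ 0.0001507330751 × 2785009760.09 / 3628800 ≈ 0.115684

P(X=10) ≈ 0.115684 ≈ 11.57%


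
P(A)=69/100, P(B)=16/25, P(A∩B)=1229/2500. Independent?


P(A)×P(B) = 276/625
P(A∩B) = 1229/2500
Not equal → NOT independent

No, not independent


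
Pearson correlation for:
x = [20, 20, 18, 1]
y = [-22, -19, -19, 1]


n=4, Σx=59, Σy=-59, Σxy=-1161, Σx²=1125, Σy²=1207
r = (4×(-1161) - 59×(-59))/√((4×1125 - 59²)(4×1207 - (-59)²))
= -1163/√(1019×1347) = -1163/√1372593 ≈ -1163/1171.5771 ≈ -0.9927

r ≈ -0.9927


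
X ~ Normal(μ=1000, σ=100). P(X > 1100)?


z = (1100-1000)/100 = 1.0
P(X > 1100) = 1 - P(Z ≤ 1.0) = 1 - 0.8413 = 0.1587

P(X > 1100) ≈ 0.1587


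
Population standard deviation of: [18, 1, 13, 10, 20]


Mean = 62/5
  (18-62/5)²=784/25
  (1-62/5)²=3249/25
  (13-62/5)²=9/25
  (10-62/5)²=144/25
  (20-62/5)²=1444/25
Σ(x-μ)² = 1126/5
σ² = (1126/5)/5 = 1126/25

σ = √(1126/25) ≈ 6.7112


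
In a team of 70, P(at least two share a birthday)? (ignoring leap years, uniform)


P(all different) = Π(365-i)/365 for i=0..69
= 0.000840
P(match) = 1 - 0.000840 = 0.999160

P ≈ 0.9992 ≈ 99.92%


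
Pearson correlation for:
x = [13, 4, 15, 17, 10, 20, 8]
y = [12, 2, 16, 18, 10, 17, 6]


n=7, Σx=87, Σy=81, Σxy=1198, Σx²=1263, Σy²=1153
r = (7×1198 - 87×81)/√((7×1263 - 87²)(7×1153 - 81²))
= 1339/√(1272×1510) = 1339/√1920720 ≈ 1339/1385.9004 ≈ 0.9662

r ≈ 0.9662


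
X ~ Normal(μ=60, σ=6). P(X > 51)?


z = (51-60)/6 = -1.5
P(X > 51) = 1 - P(Z ≤ -1.5) = 1 - 0.0668 = 0.9332

P(X > 51) ≈ 0.9332


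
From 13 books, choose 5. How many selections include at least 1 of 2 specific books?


Complement: C(13,5) - C(11,5) = 1287 - 462 = 825

825


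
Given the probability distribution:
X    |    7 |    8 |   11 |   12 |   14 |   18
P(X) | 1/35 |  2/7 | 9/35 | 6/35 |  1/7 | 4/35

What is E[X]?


E[X] = Σ x·P(X=x)
= (7)×(1/35) + (8)×(2/7) + (11)×(9/35) + (12)×(6/35) + (14)×(1/7) + (18)×(4/35)
= 80/7

E[X] = 80/7


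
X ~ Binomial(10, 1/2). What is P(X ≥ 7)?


P(X ≥ 7) = Σ P(X=i) for i=7..10
P(X=7) = 15/128
P(X=8) = 45/1024
P(X=9) = 5/512
P(X=10) = 1/1024
Sum = 11/64

P(X ≥ 7) = 11/64 ≈ 17.19%


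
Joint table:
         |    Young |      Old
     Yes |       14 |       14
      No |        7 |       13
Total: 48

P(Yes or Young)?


P(Yes∨Young) = P(Yes) + P(Young) - P(Yes∧Young)
= (28 + 21 - 14)/48 = 35/48

P = 35/48 ≈ 72.92%


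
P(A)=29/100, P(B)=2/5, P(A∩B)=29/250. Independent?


P(A)×P(B) = 29/250
P(A∩B) = 29/250
Equal ✓ → Independent

Yes, independent


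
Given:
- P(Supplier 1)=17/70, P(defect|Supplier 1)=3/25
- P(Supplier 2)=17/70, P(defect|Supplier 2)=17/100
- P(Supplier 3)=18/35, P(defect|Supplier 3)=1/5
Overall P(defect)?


P(B) = Σ P(B|Aᵢ)×P(Aᵢ)
  3/25×17/70 = 51/1750
  17/100×17/70 = 289/7000
  1/5×18/35 = 18/175
Sum = 1213/7000

P(defect) = 1213/7000 ≈ 17.33%


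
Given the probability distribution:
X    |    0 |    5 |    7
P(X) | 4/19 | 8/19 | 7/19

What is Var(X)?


E[X] = 89/19
E[X²] = 543/19
Var(X) = E[X²] - (E[X])² = 543/19 - 7921/361 = 2396/361

Var(X) = 2396/361 ≈ 6.6371


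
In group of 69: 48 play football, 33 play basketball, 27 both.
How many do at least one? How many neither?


|A∪B| = 48+33-27 = 54
Neither = 69-54 = 15

At least one: 54; Neither: 15


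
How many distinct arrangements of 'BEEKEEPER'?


Letters: 9, freq: {'B': 1, 'E': 5, 'K': 1, 'P': 1, 'R': 1}
9!/(1!×5!×1!×1!×1!) = 362880/120 = 3024

3024


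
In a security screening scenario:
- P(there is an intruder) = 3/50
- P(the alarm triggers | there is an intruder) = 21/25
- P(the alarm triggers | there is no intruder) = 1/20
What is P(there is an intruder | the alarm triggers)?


Using Bayes' theorem:
P(A|B) = P(B|A)·P(A) / P(B)

P(the alarm triggers) = 21/25 × 3/50 + 1/20 × 47/50
= 63/1250 + 47/1000 = 487/5000

P(there is an intruder|the alarm triggers) = (63/1250) / (487/5000) = 252/487

P(there is an intruder|the alarm triggers) = 252/487 ≈ 51.75%


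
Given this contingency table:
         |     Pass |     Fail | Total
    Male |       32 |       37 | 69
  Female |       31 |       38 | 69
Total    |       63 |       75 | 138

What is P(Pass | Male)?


P(Pass | Male) = 32/(32+37) = 32/69

P(Pass|Male) = 32/69 ≈ 46.38%


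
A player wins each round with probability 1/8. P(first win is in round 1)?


Geometric: P(X=1) = (1-p)^(k-1)×p = (7/8)^0×1/8 = 1/8

P(X=1) = 1/8 ≈ 12.50%


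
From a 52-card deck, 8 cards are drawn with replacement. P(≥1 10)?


P(not a 10) = 48/52 = 12/13
P(none in 8 draws) = (12/13)^8 = 429981696/815730721
P(≥1 10) = 1 - 429981696/815730721 = 385749025/815730721

P = 385749025/815730721 ≈ 47.29%


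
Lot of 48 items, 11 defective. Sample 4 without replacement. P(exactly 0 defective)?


Hypergeometric: C(11,0)×C(37,4)/C(48,4)
= 1×66045/194580 = 4403/12972

P(X=0) = 4403/12972 ≈ 33.94%


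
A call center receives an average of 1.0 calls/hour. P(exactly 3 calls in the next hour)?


Poisson(λ=1.0): P(X=3) = e^(-λ)×λ^k/k!
= e^(-1.0) × 1.0^3 / 3!
≈ 0.3678794412 × 1 / 6 ≈ 0.061313

P(X=3) ≈ 0.061313 ≈ 6.13%


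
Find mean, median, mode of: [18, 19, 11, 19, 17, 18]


Sorted: [11, 17, 18, 18, 19, 19]
Mean = 102/6 = 17
Median = 18
Freq: {18: 2, 19: 2, 11: 1, 17: 1}
Mode: [18, 19]

Mean=17, Median=18, Mode=[18, 19]


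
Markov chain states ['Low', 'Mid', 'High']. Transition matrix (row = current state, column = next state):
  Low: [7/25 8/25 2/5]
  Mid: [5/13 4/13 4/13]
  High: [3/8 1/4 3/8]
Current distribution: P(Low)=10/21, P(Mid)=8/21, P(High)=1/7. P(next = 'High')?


P(next=High) = Σᵢ P(now=i)×P(i→High)
= 10/21×2/5 + 8/21×4/13 + 1/7×3/8
= 4/21 + 32/273 + 3/56 = 263/728

P = 263/728 ≈ 0.3613


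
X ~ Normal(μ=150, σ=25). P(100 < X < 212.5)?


z₁=(100-150)/25=-2.0, z₂=(212.5-150)/25=2.5
P = Φ(2.5) - Φ(-2.0) = 0.993790 - 0.022750 = 0.971040 ≈ 0.9710

P(100 < X < 212.5) ≈ 0.9710


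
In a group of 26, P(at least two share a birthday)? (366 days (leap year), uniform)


P(all different) = Π(366-i)/366 for i=0..25
= 0.402786
P(match) = 1 - 0.402786 = 0.597214

P ≈ 0.5972 ≈ 59.72%


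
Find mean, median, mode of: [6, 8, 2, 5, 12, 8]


Sorted: [2, 5, 6, 8, 8, 12]
Mean = 41/6
Median = 7
Freq: {6: 1, 8: 2, 2: 1, 5: 1, 12: 1}
Mode: [8]

Mean=41/6, Median=7, Mode=8


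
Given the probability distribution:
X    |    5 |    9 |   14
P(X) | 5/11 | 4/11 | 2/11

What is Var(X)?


E[X] = 89/11
E[X²] = 841/11
Var(X) = E[X²] - (E[X])² = 841/11 - 7921/121 = 1330/121

Var(X) = 1330/121 ≈ 10.9917


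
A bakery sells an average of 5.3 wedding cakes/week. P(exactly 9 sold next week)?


Poisson(λ=5.3): P(X=9) = e^(-λ)×λ^k/k!
= e^(-5.3) × 5.3^9 / 9!
≈ 0.004991593907 × 3299763.5918 / 362880 ≈ 0.045390

P(X=9) ≈ 0.045390 ≈ 4.54%


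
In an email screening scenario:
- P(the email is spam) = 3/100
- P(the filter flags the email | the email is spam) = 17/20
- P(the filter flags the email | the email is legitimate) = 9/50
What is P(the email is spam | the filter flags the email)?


Using Bayes' theorem:
P(A|B) = P(B|A)·P(A) / P(B)

P(the filter flags the email) = 17/20 × 3/100 + 9/50 × 97/100
= 51/2000 + 873/5000 = 2001/10000

P(the email is spam|the filter flags the email) = (51/2000) / (2001/10000) = 85/667

P(the email is spam|the filter flags the email) = 85/667 ≈ 12.74%


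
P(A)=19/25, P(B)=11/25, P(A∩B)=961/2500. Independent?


P(A)×P(B) = 209/625
P(A∩B) = 961/2500
Not equal → NOT independent

No, not independent


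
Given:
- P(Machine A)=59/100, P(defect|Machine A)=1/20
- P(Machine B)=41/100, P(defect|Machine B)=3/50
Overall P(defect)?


P(B) = Σ P(B|Aᵢ)×P(Aᵢ)
  1/20×59/100 = 59/2000
  3/50×41/100 = 123/5000
Sum = 541/10000

P(defect) = 541/10000 ≈ 5.41%


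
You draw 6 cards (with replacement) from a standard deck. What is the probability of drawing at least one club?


P(not a club) = 39/52 = 3/4
P(none in 6 draws) = (3/4)^6 = 729/4096
P(≥1 club) = 1 - 729/4096 = 3367/4096

P = 3367/4096 ≈ 82.20%


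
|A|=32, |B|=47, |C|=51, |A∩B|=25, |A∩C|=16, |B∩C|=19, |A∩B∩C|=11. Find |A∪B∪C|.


|A∪B∪C| = 32+47+51-25-16-19+11 = 81

|A∪B∪C| = 81


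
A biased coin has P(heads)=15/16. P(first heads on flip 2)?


Geometric: P(X=2) = (1-p)^(k-1)×p = (1/16)^1×15/16 = 15/256

P(X=2) = 15/256 ≈ 5.86%


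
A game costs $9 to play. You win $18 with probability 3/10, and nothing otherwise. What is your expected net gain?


E[gain] = (18-9)×3/10 + (-9)×7/10
= 27/10 - 63/10 = -18/5

Expected net gain = $-18/5 ≈ $-3.60


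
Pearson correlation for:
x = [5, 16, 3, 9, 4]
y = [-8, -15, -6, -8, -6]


n=5, Σx=37, Σy=-43, Σxy=-394, Σx²=387, Σy²=425
r = (5×(-394) - 37×(-43))/√((5×387 - 37²)(5×425 - (-43)²))
= -379/√(566×276) = -379/√156216 ≈ -379/395.2417 ≈ -0.9589

r ≈ -0.9589


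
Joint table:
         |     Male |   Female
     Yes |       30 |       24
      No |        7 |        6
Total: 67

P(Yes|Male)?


P(Yes|Male) = 30/(30+7) = 30/37

P = 30/37 ≈ 81.08%


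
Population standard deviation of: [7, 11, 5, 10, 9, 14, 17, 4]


Mean = 77/8
  (7-77/8)²=441/64
  (11-77/8)²=121/64
  (5-77/8)²=1369/64
  (10-77/8)²=9/64
  (9-77/8)²=25/64
  (14-77/8)²=1225/64
  (17-77/8)²=3481/64
  (4-77/8)²=2025/64
Σ(x-μ)² = 1087/8
σ² = (1087/8)/8 = 1087/64

σ = √(1087/64) ≈ 4.1212


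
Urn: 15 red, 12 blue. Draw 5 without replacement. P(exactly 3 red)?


Hypergeometric: C(15,3)×C(12,2)/C(27,5)
= 455×66/80730 = 77/207

P(X=3) = 77/207 ≈ 37.20%


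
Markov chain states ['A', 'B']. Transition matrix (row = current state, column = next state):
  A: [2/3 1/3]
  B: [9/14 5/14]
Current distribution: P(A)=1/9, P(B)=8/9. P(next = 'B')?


P(next=B) = Σᵢ P(now=i)×P(i→B)
= 1/9×1/3 + 8/9×5/14
= 1/27 + 20/63 = 67/189

P = 67/189 ≈ 0.3545


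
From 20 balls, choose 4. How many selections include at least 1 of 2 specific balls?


Complement: C(20,4) - C(18,4) = 4845 - 3060 = 1785

1785


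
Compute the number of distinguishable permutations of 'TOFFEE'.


Letters: 6, freq: {'T': 1, 'O': 1, 'F': 2, 'E': 2}
6!/(1!×1!×2!×2!) = 720/4 = 180

180


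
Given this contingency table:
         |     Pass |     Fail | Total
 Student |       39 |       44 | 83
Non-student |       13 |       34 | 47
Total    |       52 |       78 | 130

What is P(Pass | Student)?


P(Pass | Student) = 39/(39+44) = 39/83

P(Pass|Student) = 39/83 ≈ 46.99%


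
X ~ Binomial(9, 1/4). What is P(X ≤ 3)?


P(X ≤ 3) = Σ P(X=i) for i=0..3
P(X=0) = 19683/262144
P(X=1) = 59049/262144
P(X=2) = 19683/65536
P(X=3) = 15309/65536
Sum = 54675/65536

P(X ≤ 3) = 54675/65536 ≈ 83.43%


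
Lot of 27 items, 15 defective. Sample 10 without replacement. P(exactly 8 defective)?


Hypergeometric: C(15,8)×C(12,2)/C(27,10)
= 6435×66/8436285 = 22/437

P(X=8) = 22/437 ≈ 5.03%


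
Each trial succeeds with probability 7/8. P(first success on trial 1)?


Geometric: P(X=1) = (1-p)^(k-1)×p = (1/8)^0×7/8 = 7/8

P(X=1) = 7/8 ≈ 87.50%


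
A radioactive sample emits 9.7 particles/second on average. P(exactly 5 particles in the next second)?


Poisson(λ=9.7): P(X=5) = e^(-λ)×λ^k/k!
= e^(-9.7) × 9.7^5 / 5!
≈ 6.128349505e-05 × 85873.40257 / 120 ≈ 0.043855

P(X=5) ≈ 0.043855 ≈ 4.39%


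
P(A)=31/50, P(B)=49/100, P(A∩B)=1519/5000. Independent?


P(A)×P(B) = 1519/5000
P(A∩B) = 1519/5000
Equal ✓ → Independent

Yes, independent


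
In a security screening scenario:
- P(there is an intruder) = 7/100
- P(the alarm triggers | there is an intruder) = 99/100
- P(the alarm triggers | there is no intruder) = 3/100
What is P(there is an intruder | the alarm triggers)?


Using Bayes' theorem:
P(A|B) = P(B|A)·P(A) / P(B)

P(the alarm triggers) = 99/100 × 7/100 + 3/100 × 93/100
= 693/10000 + 279/10000 = 243/2500

P(there is an intruder|the alarm triggers) = (693/10000) / (243/2500) = 77/108

P(there is an intruder|the alarm triggers) = 77/108 ≈ 71.30%


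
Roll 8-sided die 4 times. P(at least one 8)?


P(no 8)^4 = (7/8)^4 = 2401/4096
P(≥1) = 1 - 2401/4096 = 1695/4096

P = 1695/4096 ≈ 41.38%


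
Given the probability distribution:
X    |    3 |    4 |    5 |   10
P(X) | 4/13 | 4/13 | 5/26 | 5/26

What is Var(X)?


E[X] = 131/26
E[X²] = 825/26
Var(X) = E[X²] - (E[X])² = 825/26 - 17161/676 = 4289/676

Var(X) = 4289/676 ≈ 6.3447


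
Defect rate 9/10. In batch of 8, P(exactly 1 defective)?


Binomial: P(X=1) = C(8,1)×p^1×(1-p)^7
= 8 × 9/10 × 1/10000000 = 9/12500000

P(X=1) = 9/12500000 ≈ 0.00%


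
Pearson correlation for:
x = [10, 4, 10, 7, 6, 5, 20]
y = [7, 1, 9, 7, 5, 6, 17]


n=7, Σx=62, Σy=52, Σxy=613, Σx²=726, Σy²=530
r = (7×613 - 62×52)/√((7×726 - 62²)(7×530 - 52²))
= 1067/√(1238×1006) = 1067/√1245428 ≈ 1067/1115.9875 ≈ 0.9561

r ≈ 0.9561


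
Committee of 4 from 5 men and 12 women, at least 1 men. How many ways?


Count by #men:
  1M,3W: C(5,1)×C(12,3)=1100
  2M,2W: C(5,2)×C(12,2)=660
  3M,1W: C(5,3)×C(12,1)=120
  4M,0W: C(5,4)×C(12,0)=5
Total = 1885

1885


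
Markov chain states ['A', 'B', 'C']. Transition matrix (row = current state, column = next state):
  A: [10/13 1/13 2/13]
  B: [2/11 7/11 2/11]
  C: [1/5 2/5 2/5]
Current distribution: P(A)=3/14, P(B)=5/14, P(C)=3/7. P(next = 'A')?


P(next=A) = Σᵢ P(now=i)×P(i→A)
= 3/14×10/13 + 5/14×2/11 + 3/7×1/5
= 15/91 + 5/77 + 3/35 = 1579/5005

P = 1579/5005 ≈ 0.3155


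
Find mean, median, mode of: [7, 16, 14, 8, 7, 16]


Sorted: [7, 7, 8, 14, 16, 16]
Mean = 68/6 = 34/3
Median = 11
Freq: {7: 2, 16: 2, 14: 1, 8: 1}
Mode: [7, 16]

Mean=34/3, Median=11, Mode=[7, 16]


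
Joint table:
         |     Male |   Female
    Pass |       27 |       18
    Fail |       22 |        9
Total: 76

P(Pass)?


P(Pass) = (27+18)/76 = 45/76

P(Pass) = 45/76 ≈ 59.21%


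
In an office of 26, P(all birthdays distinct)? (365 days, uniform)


P(all different) = Π(365-i)/365 for i=0..25
= (365/365)×(364/365)×...×(340/365)
= 0.401759

P ≈ 0.4018 ≈ 40.18%


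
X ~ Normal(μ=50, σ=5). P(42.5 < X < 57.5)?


z₁=(42.5-50)/5=-1.5, z₂=(57.5-50)/5=1.5
P = Φ(1.5) - Φ(-1.5) = 0.933193 - 0.066807 = 0.866386 ≈ 0.8664

P(42.5 < X < 57.5) ≈ 0.8664


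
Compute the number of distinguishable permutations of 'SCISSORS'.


Letters: 8, freq: {'S': 4, 'C': 1, 'I': 1, 'O': 1, 'R': 1}
8!/(4!×1!×1!×1!×1!) = 40320/24 = 1680

1680


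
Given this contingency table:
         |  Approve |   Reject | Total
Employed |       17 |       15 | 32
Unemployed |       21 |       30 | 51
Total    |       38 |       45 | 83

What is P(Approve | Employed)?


P(Approve | Employed) = 17/(17+15) = 17/32

P(Approve|Employed) = 17/32 ≈ 53.12%


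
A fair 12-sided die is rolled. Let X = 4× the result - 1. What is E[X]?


E[die] = (1+12)/2 = 13/2
E[X] = 4×13/2 - 1 = 25

E[X] = 25


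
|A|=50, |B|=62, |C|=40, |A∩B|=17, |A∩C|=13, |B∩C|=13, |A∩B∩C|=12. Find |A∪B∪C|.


|A∪B∪C| = 50+62+40-17-13-13+12 = 121

|A∪B∪C| = 121


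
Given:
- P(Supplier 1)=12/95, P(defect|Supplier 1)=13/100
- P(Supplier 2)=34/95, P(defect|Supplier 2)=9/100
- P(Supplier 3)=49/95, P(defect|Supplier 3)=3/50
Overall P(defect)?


P(B) = Σ P(B|Aᵢ)×P(Aᵢ)
  13/100×12/95 = 39/2375
  9/100×34/95 = 153/4750
  3/50×49/95 = 147/4750
Sum = 189/2375

P(defect) = 189/2375 ≈ 7.96%


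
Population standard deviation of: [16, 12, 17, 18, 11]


Mean = 74/5
  (16-74/5)²=36/25
  (12-74/5)²=196/25
  (17-74/5)²=121/25
  (18-74/5)²=256/25
  (11-74/5)²=361/25
Σ(x-μ)² = 194/5
σ² = (194/5)/5 = 194/25

σ = √(194/25) ≈ 2.7857


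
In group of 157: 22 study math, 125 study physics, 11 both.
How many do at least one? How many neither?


|A∪B| = 22+125-11 = 136
Neither = 157-136 = 21

At least one: 136; Neither: 21


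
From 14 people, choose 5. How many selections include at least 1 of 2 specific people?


Complement: C(14,5) - C(12,5) = 2002 - 792 = 1210

1210


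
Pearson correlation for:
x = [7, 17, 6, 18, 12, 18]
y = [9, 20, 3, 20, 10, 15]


n=6, Σx=78, Σy=77, Σxy=1171, Σx²=1166, Σy²=1215
r = (6×1171 - 78×77)/√((6×1166 - 78²)(6×1215 - 77²))
= 1020/√(912×1361) = 1020/√1241232 ≈ 1020/1114.1059 ≈ 0.9155

r ≈ 0.9155


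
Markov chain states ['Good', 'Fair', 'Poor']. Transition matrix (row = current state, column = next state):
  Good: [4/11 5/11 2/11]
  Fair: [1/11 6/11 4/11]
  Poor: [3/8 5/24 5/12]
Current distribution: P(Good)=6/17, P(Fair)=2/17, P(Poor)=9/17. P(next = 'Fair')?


P(next=Fair) = Σᵢ P(now=i)×P(i→Fair)
= 6/17×5/11 + 2/17×6/11 + 9/17×5/24
= 30/187 + 12/187 + 15/136 = 501/1496

P = 501/1496 ≈ 0.3349


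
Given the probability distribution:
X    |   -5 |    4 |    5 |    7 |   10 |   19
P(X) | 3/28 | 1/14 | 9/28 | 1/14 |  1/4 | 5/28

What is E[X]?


E[X] = Σ x·P(X=x)
= (-5)×(3/28) + (4)×(1/14) + (5)×(9/28) + (7)×(1/14) + (10)×(1/4) + (19)×(5/28)
= 31/4

E[X] = 31/4


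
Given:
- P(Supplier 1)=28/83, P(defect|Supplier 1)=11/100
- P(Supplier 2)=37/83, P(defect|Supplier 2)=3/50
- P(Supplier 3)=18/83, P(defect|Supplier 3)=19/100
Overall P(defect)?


P(B) = Σ P(B|Aᵢ)×P(Aᵢ)
  11/100×28/83 = 77/2075
  3/50×37/83 = 111/4150
  19/100×18/83 = 171/4150
Sum = 218/2075

P(defect) = 218/2075 ≈ 10.51%


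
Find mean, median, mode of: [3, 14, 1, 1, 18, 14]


Sorted: [1, 1, 3, 14, 14, 18]
Mean = 51/6 = 17/2
Median = 17/2
Freq: {3: 1, 14: 2, 1: 2, 18: 1}
Mode: [1, 14]

Mean=17/2, Median=17/2, Mode=[1, 14]


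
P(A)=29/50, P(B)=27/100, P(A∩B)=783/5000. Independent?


P(A)×P(B) = 783/5000
P(A∩B) = 783/5000
Equal ✓ → Independent

Yes, independent


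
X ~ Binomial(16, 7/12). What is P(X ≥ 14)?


P(X ≥ 14) = Σ P(X=i) for i=14..16
P(X=14) = 84777884106125/7703510787293184
P(X=15) = 23737807549715/11555266180939776
P(X=16) = 33232930569601/184884258895036416
Sum = 271967452212449/20542695432781824

P(X ≥ 14) = 271967452212449/20542695432781824 ≈ 1.32%


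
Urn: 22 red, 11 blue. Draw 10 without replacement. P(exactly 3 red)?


Hypergeometric: C(22,3)×C(11,7)/C(33,10)
= 1540×330/92561040 = 385/70122

P(X=3) = 385/70122 ≈ 0.55%


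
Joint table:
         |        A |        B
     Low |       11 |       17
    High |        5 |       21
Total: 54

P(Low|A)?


P(Low|A) = 11/(11+5) = 11/16

P = 11/16 ≈ 68.75%


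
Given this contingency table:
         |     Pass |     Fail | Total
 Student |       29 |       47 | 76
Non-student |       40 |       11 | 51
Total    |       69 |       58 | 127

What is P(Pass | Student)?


P(Pass | Student) = 29/(29+47) = 29/76

P(Pass|Student) = 29/76 ≈ 38.16%


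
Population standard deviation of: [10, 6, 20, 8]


Mean = 44/4 = 11
  (10-11)²=1
  (6-11)²=25
  (20-11)²=81
  (8-11)²=9
Σ(x-μ)² = 116
σ² = 116/4 = 29

σ = √(29) ≈ 5.3852


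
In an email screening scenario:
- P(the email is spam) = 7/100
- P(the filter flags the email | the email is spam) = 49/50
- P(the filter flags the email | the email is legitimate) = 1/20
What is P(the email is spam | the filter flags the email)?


Using Bayes' theorem:
P(A|B) = P(B|A)·P(A) / P(B)

P(the filter flags the email) = 49/50 × 7/100 + 1/20 × 93/100
= 343/5000 + 93/2000 = 1151/10000

P(the email is spam|the filter flags the email) = (343/5000) / (1151/10000) = 686/1151

P(the email is spam|the filter flags the email) = 686/1151 ≈ 59.60%


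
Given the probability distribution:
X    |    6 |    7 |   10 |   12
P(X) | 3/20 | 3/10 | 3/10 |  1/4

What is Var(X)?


E[X] = 9
E[X²] = 861/10
Var(X) = E[X²] - (E[X])² = 861/10 - 81 = 51/10

Var(X) = 51/10 ≈ 5.1000


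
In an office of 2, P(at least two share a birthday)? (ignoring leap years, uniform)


P(all different) = Π(365-i)/365 for i=0..1
= 0.997260
P(match) = 1 - 0.997260 = 0.002740

P ≈ 0.0027 ≈ 0.27%


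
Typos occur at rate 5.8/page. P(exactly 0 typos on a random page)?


Poisson(λ=5.8): P(X=0) = e^(-λ)×λ^k/k!
= e^(-5.8) × 5.8^0 / 0!
≈ 0.003027554745 × 1 / 1 ≈ 0.003028

P(X=0) ≈ 0.003028 ≈ 0.30%


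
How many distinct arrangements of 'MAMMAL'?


Letters: 6, freq: {'M': 3, 'A': 2, 'L': 1}
6!/(3!×2!×1!) = 720/12 = 60

60


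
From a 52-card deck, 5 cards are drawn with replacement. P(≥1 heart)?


P(not a heart) = 39/52 = 3/4
P(none in 5 draws) = (3/4)^5 = 243/1024
P(≥1 heart) = 1 - 243/1024 = 781/1024

P = 781/1024 ≈ 76.27%


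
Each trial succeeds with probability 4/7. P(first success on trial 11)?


Geometric: P(X=11) = (1-p)^(k-1)×p = (3/7)^10×4/7 = 236196/1977326743

P(X=11) = 236196/1977326743 ≈ 0.01%


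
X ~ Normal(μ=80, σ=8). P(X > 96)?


z = (96-80)/8 = 2.0
P(X > 96) = 1 - P(Z ≤ 2.0) = 1 - 0.9772 = 0.0228

P(X > 96) ≈ 0.0228


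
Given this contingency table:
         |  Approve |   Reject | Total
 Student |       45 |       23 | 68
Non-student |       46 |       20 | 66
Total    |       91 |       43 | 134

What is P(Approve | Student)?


P(Approve | Student) = 45/(45+23) = 45/68

P(Approve|Student) = 45/68 ≈ 66.18%


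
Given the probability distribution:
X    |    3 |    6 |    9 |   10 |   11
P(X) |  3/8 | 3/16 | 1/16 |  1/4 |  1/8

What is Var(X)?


E[X] = 107/16
E[X²] = 885/16
Var(X) = E[X²] - (E[X])² = 885/16 - 11449/256 = 2711/256

Var(X) = 2711/256 ≈ 10.5898


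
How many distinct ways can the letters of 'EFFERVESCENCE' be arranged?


Letters: 13, freq: {'E': 5, 'F': 2, 'R': 1, 'V': 1, 'S': 1, 'C': 2, 'N': 1}
13!/(5!×2!×1!×1!×1!×2!×1!) = 6227020800/480 = 12972960

12972960


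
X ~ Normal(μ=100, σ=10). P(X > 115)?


z = (115-100)/10 = 1.5
P(X > 115) = 1 - P(Z ≤ 1.5) = 1 - 0.9332 = 0.0668

P(X > 115) ≈ 0.0668


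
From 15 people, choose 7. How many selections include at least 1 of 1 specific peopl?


Complement: C(15,7) - C(14,7) = 6435 - 3432 = 3003

3003


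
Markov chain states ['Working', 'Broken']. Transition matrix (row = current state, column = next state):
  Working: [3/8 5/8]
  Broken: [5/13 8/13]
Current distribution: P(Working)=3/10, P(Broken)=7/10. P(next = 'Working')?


P(next=Working) = Σᵢ P(now=i)×P(i→Working)
= 3/10×3/8 + 7/10×5/13
= 9/80 + 7/26 = 397/1040

P = 397/1040 ≈ 0.3817


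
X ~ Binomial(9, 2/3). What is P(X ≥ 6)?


P(X ≥ 6) = Σ P(X=i) for i=6..9
P(X=6) = 1792/6561
P(X=7) = 512/2187
P(X=8) = 256/2187
P(X=9) = 512/19683
Sum = 12800/19683

P(X ≥ 6) = 12800/19683 ≈ 65.03%


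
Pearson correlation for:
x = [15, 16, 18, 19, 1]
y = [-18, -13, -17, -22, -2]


n=5, Σx=69, Σy=-72, Σxy=-1204, Σx²=1167, Σy²=1270
r = (5×(-1204) - 69×(-72))/√((5×1167 - 69²)(5×1270 - (-72)²))
= -1052/√(1074×1166) = -1052/√1252284 ≈ -1052/1119.0550 ≈ -0.9401

r ≈ -0.9401


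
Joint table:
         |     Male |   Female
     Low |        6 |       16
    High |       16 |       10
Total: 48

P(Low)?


P(Low) = (6+16)/48 = 22/48 = 11/24

P(Low) = 11/24 ≈ 45.83%


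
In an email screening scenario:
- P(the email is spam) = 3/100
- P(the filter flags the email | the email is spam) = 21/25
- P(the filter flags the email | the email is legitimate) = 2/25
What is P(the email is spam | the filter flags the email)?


Using Bayes' theorem:
P(A|B) = P(B|A)·P(A) / P(B)

P(the filter flags the email) = 21/25 × 3/100 + 2/25 × 97/100
= 63/2500 + 97/1250 = 257/2500

P(the email is spam|the filter flags the email) = (63/2500) / (257/2500) = 63/257

P(the email is spam|the filter flags the email) = 63/257 ≈ 24.51%


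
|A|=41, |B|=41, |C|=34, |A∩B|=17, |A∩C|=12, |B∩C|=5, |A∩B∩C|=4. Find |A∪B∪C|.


|A∪B∪C| = 41+41+34-17-12-5+4 = 86

|A∪B∪C| = 86


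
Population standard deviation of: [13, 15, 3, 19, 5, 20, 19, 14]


Mean = 108/8 = 27/2
  (13-27/2)²=1/4
  (15-27/2)²=9/4
  (3-27/2)²=441/4
  (19-27/2)²=121/4
  (5-27/2)²=289/4
  (20-27/2)²=169/4
  (19-27/2)²=121/4
  (14-27/2)²=1/4
Σ(x-μ)² = 288
σ² = 288/8 = 36

σ = √(36) ≈ 6.0000


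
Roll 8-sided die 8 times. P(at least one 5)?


P(no 5)^8 = (7/8)^8 = 5764801/16777216
P(≥1) = 1 - 5764801/16777216 = 11012415/16777216

P = 11012415/16777216 ≈ 65.64%


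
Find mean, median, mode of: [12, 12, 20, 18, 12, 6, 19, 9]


Sorted: [6, 9, 12, 12, 12, 18, 19, 20]
Mean = 108/8 = 27/2
Median = 12
Freq: {12: 3, 20: 1, 18: 1, 6: 1, 19: 1, 9: 1}
Mode: [12]

Mean=27/2, Median=12, Mode=12


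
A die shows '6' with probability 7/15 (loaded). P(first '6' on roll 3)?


Geometric: P(X=3) = (1-p)^(k-1)×p = (8/15)^2×7/15 = 448/3375

P(X=3) = 448/3375 ≈ 13.27%


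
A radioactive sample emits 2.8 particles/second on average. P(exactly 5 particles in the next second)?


Poisson(λ=2.8): P(X=5) = e^(-λ)×λ^k/k!
= e^(-2.8) × 2.8^5 / 5!
≈ 0.06081006263 × 172.10368 / 120 ≈ 0.087214

P(X=5) ≈ 0.087214 ≈ 8.72%


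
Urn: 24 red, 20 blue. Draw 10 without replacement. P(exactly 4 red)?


Hypergeometric: C(24,4)×C(20,6)/C(44,10)
= 10626×38760/2481256778 = 140760/848003

P(X=4) = 140760/848003 ≈ 16.60%


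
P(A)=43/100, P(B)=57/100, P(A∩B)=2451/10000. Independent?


P(A)×P(B) = 2451/10000
P(A∩B) = 2451/10000
Equal ✓ → Independent

Yes, independent


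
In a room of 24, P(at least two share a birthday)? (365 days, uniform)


P(all different) = Π(365-i)/365 for i=0..23
= 0.461656
P(match) = 1 - 0.461656 = 0.538344

P ≈ 0.5383 ≈ 53.83%


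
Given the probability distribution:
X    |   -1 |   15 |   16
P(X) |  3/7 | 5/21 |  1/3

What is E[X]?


E[X] = Σ x·P(X=x)
= (-1)×(3/7) + (15)×(5/21) + (16)×(1/3)
= 178/21

E[X] = 178/21


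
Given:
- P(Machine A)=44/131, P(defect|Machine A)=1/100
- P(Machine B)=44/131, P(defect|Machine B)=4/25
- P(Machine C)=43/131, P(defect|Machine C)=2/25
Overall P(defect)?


P(B) = Σ P(B|Aᵢ)×P(Aᵢ)
  1/100×44/131 = 11/3275
  4/25×44/131 = 176/3275
  2/25×43/131 = 86/3275
Sum = 273/3275

P(defect) = 273/3275 ≈ 8.34%


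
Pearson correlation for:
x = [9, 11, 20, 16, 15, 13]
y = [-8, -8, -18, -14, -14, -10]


n=6, Σx=84, Σy=-72, Σxy=-1084, Σx²=1252, Σy²=944
r = (6×(-1084) - 84×(-72))/√((6×1252 - 84²)(6×944 - (-72)²))
= -456/√(456×480) = -456/√218880 ≈ -456/467.8461 ≈ -0.9747

r ≈ -0.9747


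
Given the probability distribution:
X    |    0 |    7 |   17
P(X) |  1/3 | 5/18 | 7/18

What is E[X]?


E[X] = Σ x·P(X=x)
= (0)×(1/3) + (7)×(5/18) + (17)×(7/18)
= 77/9

E[X] = 77/9


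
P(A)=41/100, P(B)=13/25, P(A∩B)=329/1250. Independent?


P(A)×P(B) = 533/2500
P(A∩B) = 329/1250
Not equal → NOT independent

No, not independent


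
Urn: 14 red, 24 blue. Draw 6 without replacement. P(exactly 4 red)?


Hypergeometric: C(14,4)×C(24,2)/C(38,6)
= 1001×276/2760681 = 1196/11951

P(X=4) = 1196/11951 ≈ 10.01%


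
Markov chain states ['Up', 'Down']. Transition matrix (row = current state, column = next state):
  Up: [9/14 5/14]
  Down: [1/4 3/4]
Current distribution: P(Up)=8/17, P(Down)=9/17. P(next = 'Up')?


P(next=Up) = Σᵢ P(now=i)×P(i→Up)
= 8/17×9/14 + 9/17×1/4
= 36/119 + 9/68 = 207/476

P = 207/476 ≈ 0.4349


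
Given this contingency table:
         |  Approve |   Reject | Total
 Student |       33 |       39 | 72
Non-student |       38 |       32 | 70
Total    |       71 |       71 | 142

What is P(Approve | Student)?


P(Approve | Student) = 33/(33+39) = 33/72 = 11/24

P(Approve|Student) = 11/24 ≈ 45.83%


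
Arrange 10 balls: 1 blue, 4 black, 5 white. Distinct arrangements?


10!/(1!×4!×5!) = 1260

1260


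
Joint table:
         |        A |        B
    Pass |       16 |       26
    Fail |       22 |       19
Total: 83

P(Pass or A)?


P(Pass∨A) = P(Pass) + P(A) - P(Pass∧A)
= (42 + 38 - 16)/83 = 64/83

P = 64/83 ≈ 77.11%


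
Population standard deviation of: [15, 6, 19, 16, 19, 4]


Mean = 79/6
  (15-79/6)²=121/36
  (6-79/6)²=1849/36
  (19-79/6)²=1225/36
  (16-79/6)²=289/36
  (19-79/6)²=1225/36
  (4-79/6)²=3025/36
Σ(x-μ)² = 1289/6
σ² = (1289/6)/6 = 1289/36

σ = √(1289/36) ≈ 5.9838


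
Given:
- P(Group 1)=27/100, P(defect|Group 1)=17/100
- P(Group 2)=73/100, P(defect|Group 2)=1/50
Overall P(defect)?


P(B) = Σ P(B|Aᵢ)×P(Aᵢ)
  17/100×27/100 = 459/10000
  1/50×73/100 = 73/5000
Sum = 121/2000

P(defect) = 121/2000 ≈ 6.05%


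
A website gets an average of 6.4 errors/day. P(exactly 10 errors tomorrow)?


Poisson(λ=6.4): P(X=10) = e^(-λ)×λ^k/k!
= e^(-6.4) × 6.4^10 / 10!
≈ 0.001661557273 × 115292150.461 / 3628800 ≈ 0.052790

P(X=10) ≈ 0.052790 ≈ 5.28%


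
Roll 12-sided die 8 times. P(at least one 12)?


P(no 12)^8 = (11/12)^8 = 214358881/429981696
P(≥1) = 1 - 214358881/429981696 = 215622815/429981696

P = 215622815/429981696 ≈ 50.15%


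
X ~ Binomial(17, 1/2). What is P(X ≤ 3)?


P(X ≤ 3) = Σ P(X=i) for i=0..3
P(X=0) = 1/131072
P(X=1) = 17/131072
P(X=2) = 17/16384
P(X=3) = 85/16384
Sum = 417/65536

P(X ≤ 3) = 417/65536 ≈ 0.64%


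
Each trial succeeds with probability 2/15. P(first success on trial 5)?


Geometric: P(X=5) = (1-p)^(k-1)×p = (13/15)^4×2/15 = 57122/759375

P(X=5) = 57122/759375 ≈ 7.52%


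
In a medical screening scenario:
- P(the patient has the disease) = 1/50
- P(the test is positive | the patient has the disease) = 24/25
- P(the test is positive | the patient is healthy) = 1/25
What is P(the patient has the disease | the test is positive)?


Using Bayes' theorem:
P(A|B) = P(B|A)·P(A) / P(B)

P(the test is positive) = 24/25 × 1/50 + 1/25 × 49/50
= 12/625 + 49/1250 = 73/1250

P(the patient has the disease|the test is positive) = (12/625) / (73/1250) = 24/73

P(the patient has the disease|the test is positive) = 24/73 ≈ 32.88%


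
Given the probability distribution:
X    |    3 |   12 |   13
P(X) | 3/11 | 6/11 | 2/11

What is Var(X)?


E[X] = 107/11
E[X²] = 1229/11
Var(X) = E[X²] - (E[X])² = 1229/11 - 11449/121 = 2070/121

Var(X) = 2070/121 ≈ 17.1074


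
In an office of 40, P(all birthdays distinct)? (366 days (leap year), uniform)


P(all different) = Π(366-i)/366 for i=0..39
= (366/366)×(365/366)×...×(327/366)
= 0.109455

P ≈ 0.1095 ≈ 10.95%


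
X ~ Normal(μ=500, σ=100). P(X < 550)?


z = (550-500)/100 = 0.5
P(Z < 0.5) = 0.6915

P(X < 550) ≈ 0.6915


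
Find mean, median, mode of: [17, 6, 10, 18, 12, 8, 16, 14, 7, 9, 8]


Sorted: [6, 7, 8, 8, 9, 10, 12, 14, 16, 17, 18]
Mean = 125/11
Median = 10
Freq: {17: 1, 6: 1, 10: 1, 18: 1, 12: 1, 8: 2, 16: 1, 14: 1, 7: 1, 9: 1}
Mode: [8]

Mean=125/11, Median=10, Mode=8


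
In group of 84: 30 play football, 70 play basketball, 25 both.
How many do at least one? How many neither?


|A∪B| = 30+70-25 = 75
Neither = 84-75 = 9

At least one: 75; Neither: 9


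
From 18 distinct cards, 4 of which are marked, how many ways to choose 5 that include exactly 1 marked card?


Choose 1 of the 4 marked cards and 4 of the other 14 cards:
C(4,1)×C(14,4) = 4×1001 = 4004

4004


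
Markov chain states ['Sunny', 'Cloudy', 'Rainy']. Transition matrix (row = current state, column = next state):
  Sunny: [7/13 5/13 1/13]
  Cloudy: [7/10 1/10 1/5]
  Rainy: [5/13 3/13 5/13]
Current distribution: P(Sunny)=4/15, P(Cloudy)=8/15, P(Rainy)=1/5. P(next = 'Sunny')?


P(next=Sunny) = Σᵢ P(now=i)×P(i→Sunny)
= 4/15×7/13 + 8/15×7/10 + 1/5×5/13
= 28/195 + 28/75 + 1/13 = 193/325

P = 193/325 ≈ 0.5938


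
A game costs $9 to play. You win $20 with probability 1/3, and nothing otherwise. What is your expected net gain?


E[gain] = (20-9)×1/3 + (-9)×2/3
= 11/3 - 6 = -7/3

Expected net gain = $-7/3 ≈ $-2.33


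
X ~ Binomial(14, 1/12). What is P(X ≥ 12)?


P(X ≥ 12) = Σ P(X=i) for i=12..14
P(X=12) = 11011/1283918464548864
P(X=13) = 77/641959232274432
P(X=14) = 1/1283918464548864
Sum = 1861/213986410758144

P(X ≥ 12) = 1861/213986410758144 ≈ 0.00%
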